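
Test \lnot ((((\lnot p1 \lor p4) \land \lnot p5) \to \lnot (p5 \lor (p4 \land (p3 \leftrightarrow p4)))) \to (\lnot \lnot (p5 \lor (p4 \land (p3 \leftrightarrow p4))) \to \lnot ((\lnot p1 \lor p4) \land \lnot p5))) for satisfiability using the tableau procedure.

Initial set: {\lnot ((((\lnot p1 \lor p4) \land \lnot p5) \to \lnot (p5 \lor (p4 \land (p3 \leftrightarrow p4)))) \to (\lnot \lnot (p5 \lor (p4 \land (p3 \leftrightarrow p4))) \to \lnot ((\lnot p1 \lor p4) \land \lnot p5)))}.
\lnot ((((\lnot p1 \lor p4) \land \lnot p5) \to \lnot (p5 \lor (p4 \land (p3 \leftrightarrow p4)))) \to (\lnot \lnot (p5 \lor (p4 \land (p3 \leftrightarrow p4))) \to \lnot ((\lnot p1 \lor p4) \land \lnot p5))): α-rule — add (((\lnot p1 \lor p4) \land \lnot p5) \to \lnot (p5 \lor (p4 \land (p3 \leftrightarrow p4)))), \lnot (\lnot \lnot (p5 \lor (p4 \land (p3 \leftrightarrow p4))) \to \lnot ((\lnot p1 \lor p4) \land \lnot p5)).
\lnot (\lnot \lnot (p5 \lor (p4 \land (p3 \leftrightarrow p4))) \to \lnot ((\lnot p1 \lor p4) \land \lnot p5)): α-rule — add \lnot \lnot (p5 \lor (p4 \land (p3 \leftrightarrow p4))), \lnot \lnot ((\lnot p1 \lor p4) \land \lnot p5).
\lnot \lnot (p5 \lor (p4 \land (p3 \leftrightarrow p4))): drop double negation, giving (p5 \lor (p4 \land (p3 \leftrightarrow p4))).
\lnot \lnot ((\lnot p1 \lor p4) \land \lnot p5): α-rule — add (\lnot p1 \lor p4), \lnot p5.
(((\lnot p1 \lor p4) \land \lnot p5) \to \lnot (p5 \lor (p4 \land (p3 \leftrightarrow p4)))): β-rule — branch into \lnot ((\lnot p1 \lor p4) \land \lnot p5)  //  \lnot (p5 \lor (p4 \land (p3 \leftrightarrow p4))).
  branch 1 (add \lnot ((\lnot p1 \lor p4) \land \lnot p5)):
    (p5 \lor (p4 \land (p3 \leftrightarrow p4))): β-rule — branch into p5  //  (p4 \land (p3 \leftrightarrow p4)).
      branch 1.1 (add p5):
        × closes — contains both p5 and \lnot p5.
      branch 1.2 (add (p4 \land (p3 \leftrightarrow p4))):
        (p4 \land (p3 \leftrightarrow p4)): α-rule — add p4, (p3 \leftrightarrow p4).
        (\lnot p1 \lor p4): β-rule — branch into \lnot p1  //  p4.
          branch 1.2.1 (add \lnot p1):
            \lnot ((\lnot p1 \lor p4) \land \lnot p5): β-rule — branch into \lnot (\lnot p1 \lor p4)  //  \lnot \lnot p5.
              branch 1.2.1.1 (add \lnot (\lnot p1 \lor p4)):
                \lnot (\lnot p1 \lor p4): α-rule — add \lnot \lnot p1, \lnot p4.
                × closes — contains both p1 and \lnot p1.
              branch 1.2.1.2 (add \lnot \lnot p5):
                × closes — contains both p5 and \lnot p5.
          branch 1.2.2 (add p4):
            \lnot ((\lnot p1 \lor p4) \land \lnot p5): β-rule — branch into \lnot (\lnot p1 \lor p4)  //  \lnot \lnot p5.
              branch 1.2.2.1 (add \lnot (\lnot p1 \lor p4)):
                \lnot (\lnot p1 \lor p4): α-rule — add \lnot \lnot p1, \lnot p4.
                × closes — contains both p4 and \lnot p4.
              branch 1.2.2.2 (add \lnot \lnot p5):
                × closes — contains both p5 and \lnot p5.
  branch 2 (add \lnot (p5 \lor (p4 \land (p3 \leftrightarrow p4)))):
    \lnot (p5 \lor (p4 \land (p3 \leftrightarrow p4))): α-rule — add \lnot p5, \lnot (p4 \land (p3 \leftrightarrow p4)).
    (p5 \lor (p4 \land (p3 \leftrightarrow p4))): β-rule — branch into p5  //  (p4 \land (p3 \leftrightarrow p4)).
      branch 2.1 (add p5):
        × closes — contains both p5 and \lnot p5.
      branch 2.2 (add (p4 \land (p3 \leftrightarrow p4))):
        (p4 \land (p3 \leftrightarrow p4)): α-rule — add p4, (p3 \leftrightarrow p4).
        (\lnot p1 \lor p4): β-rule — branch into \lnot p1  //  p4.
          branch 2.2.1 (add \lnot p1):
            \lnot (p4 \land (p3 \leftrightarrow p4)): β-rule — branch into \lnot p4  //  \lnot (p3 \leftrightarrow p4).
              branch 2.2.1.1 (add \lnot p4):
                × closes — contains both p4 and \lnot p4.
              branch 2.2.1.2 (add \lnot (p3 \leftrightarrow p4)):
                (p3 \leftrightarrow p4): β-rule — branch into p3, p4  //  \lnot p3, \lnot p4.
                  branch 2.2.1.2.1 (add p3, p4):
                    \lnot (p3 \leftrightarrow p4): β-rule — branch into p3, \lnot p4  //  \lnot p3, p4.
                      branch 2.2.1.2.1.1 (add p3, \lnot p4):
                        × closes — contains both p4 and \lnot p4.
                      branch 2.2.1.2.1.2 (add \lnot p3, p4):
                        × closes — contains both p3 and \lnot p3.
                  branch 2.2.1.2.2 (add \lnot p3, \lnot p4):
                    × closes — contains both p4 and \lnot p4.
          branch 2.2.2 (add p4):
            \lnot (p4 \land (p3 \leftrightarrow p4)): β-rule — branch into \lnot p4  //  \lnot (p3 \leftrightarrow p4).
              branch 2.2.2.1 (add \lnot p4):
                × closes — contains both p4 and \lnot p4.
              branch 2.2.2.2 (add \lnot (p3 \leftrightarrow p4)):
                (p3 \leftrightarrow p4): β-rule — branch into p3, p4  //  \lnot p3, \lnot p4.
                  branch 2.2.2.2.1 (add p3, p4):
                    \lnot (p3 \leftrightarrow p4): β-rule — branch into p3, \lnot p4  //  \lnot p3, p4.
                      branch 2.2.2.2.1.1 (add p3, \lnot p4):
                        × closes — contains both p4 and \lnot p4.
                      branch 2.2.2.2.1.2 (add \lnot p3, p4):
                        × closes — contains both p3 and \lnot p3.
                  branch 2.2.2.2.2 (add \lnot p3, \lnot p4):
                    × closes — contains both p4 and \lnot p4.
All 14 branches close.
Every branch closed; the formula is unsatisfiable.

Unsatisfiable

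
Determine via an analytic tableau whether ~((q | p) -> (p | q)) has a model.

Initial set: {T ~((q | p) -> (p | q))}.
T ~((q | p) -> (p | q)): α-rule — add T (q | p), F (p | q).
F (p | q): α-rule — add F p, F q.
T (q | p): β-rule — branch into T q  //  T p.
  branch 1 (add T q):
    × closes — contains both q and ~q.
  branch 2 (add T p):
    × closes — contains both p and ~p.
All 2 branches close.
Every branch closed; the formula is unsatisfiable.

Unsatisfiable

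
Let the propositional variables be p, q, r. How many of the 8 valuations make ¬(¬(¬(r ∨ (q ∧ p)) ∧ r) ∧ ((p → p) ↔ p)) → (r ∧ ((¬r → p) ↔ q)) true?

5

Initial set: {(¬(¬(¬(r ∨ (q ∧ p)) ∧ r) ∧ ((p → p) ↔ p)) → (r ∧ ((¬r → p) ↔ q)))}.
(¬(¬(¬(r ∨ (q ∧ p)) ∧ r) ∧ ((p → p) ↔ p)) → (r ∧ ((¬r → p) ↔ q))): β-rule — branch into ¬¬(¬(¬(r ∨ (q ∧ p)) ∧ r) ∧ ((p → p) ↔ p))  //  (r ∧ ((¬r → p) ↔ q)).
  branch 1 (add ¬¬(¬(¬(r ∨ (q ∧ p)) ∧ r) ∧ ((p → p) ↔ p))):
    ¬¬(¬(¬(r ∨ (q ∧ p)) ∧ r) ∧ ((p → p) ↔ p)): α-rule — add ¬(¬(r ∨ (q ∧ p)) ∧ r), ((p → p) ↔ p).
    ¬(¬(r ∨ (q ∧ p)) ∧ r): β-rule — branch into ¬¬(r ∨ (q ∧ p))  //  ¬r.
      branch 1.1 (add ¬¬(r ∨ (q ∧ p))):
        ((p → p) ↔ p): β-rule — branch into (p → p), p  //  ¬(p → p), ¬p.
          branch 1.1.1 (add (p → p), p):
            ¬¬(r ∨ (q ∧ p)): β-rule — branch into r  //  (q ∧ p).
              branch 1.1.1.1 (add r):
                (p → p): β-rule — branch into ¬p  //  p.
                  branch 1.1.1.1.1 (add ¬p):
                    × closes — contains both p and ¬p.
                  branch 1.1.1.1.2 (add p):
                    ○ open, literals {p=T, r=T}.
              branch 1.1.1.2 (add (q ∧ p)):
                (q ∧ p): α-rule — add q, p.
                (p → p): β-rule — branch into ¬p  //  p.
                  branch 1.1.1.2.1 (add ¬p):
                    × closes — contains both p and ¬p.
                  branch 1.1.1.2.2 (add p):
                    ○ open, literals {p=T, q=T}.
          branch 1.1.2 (add ¬(p → p), ¬p):
            ¬(p → p): α-rule — add p, ¬p.
            × closes — contains both p and ¬p.
      branch 1.2 (add ¬r):
        ((p → p) ↔ p): β-rule — branch into (p → p), p  //  ¬(p → p), ¬p.
          branch 1.2.1 (add (p → p), p):
            (p → p): β-rule — branch into ¬p  //  p.
              branch 1.2.1.1 (add ¬p):
                × closes — contains both p and ¬p.
              branch 1.2.1.2 (add p):
                ○ open, literals {p=T, r=F}.
          branch 1.2.2 (add ¬(p → p), ¬p):
            ¬(p → p): α-rule — add p, ¬p.
            × closes — contains both p and ¬p.
  branch 2 (add (r ∧ ((¬r → p) ↔ q))):
    (r ∧ ((¬r → p) ↔ q)): α-rule — add r, ((¬r → p) ↔ q).
    ((¬r → p) ↔ q): β-rule — branch into (¬r → p), q  //  ¬(¬r → p), ¬q.
      branch 2.1 (add (¬r → p), q):
        (¬r → p): β-rule — branch into ¬¬r  //  p.
          branch 2.1.1 (add ¬¬r):
            ○ open, literals {q=T, r=T}.
          branch 2.1.2 (add p):
            ○ open, literals {p=T, q=T, r=T}.
      branch 2.2 (add ¬(¬r → p), ¬q):
        ¬(¬r → p): α-rule — add ¬r, ¬p.
        × closes — contains both r and ¬r.
6 branches closed, 5 open.
Each open branch fixes some atoms; the unmentioned ones are free. Counting distinct full assignments: branch {p=T, r=T} (q) contributes 2 new; branch {p=T, q=T} (r) contributes 1 new; branch {p=T, r=F} (q) contributes 1 new; branch {q=T, r=T} (p) contributes 1 new; branch {p=T, q=T, r=T} (none free) contributes 0 new. Total: 5.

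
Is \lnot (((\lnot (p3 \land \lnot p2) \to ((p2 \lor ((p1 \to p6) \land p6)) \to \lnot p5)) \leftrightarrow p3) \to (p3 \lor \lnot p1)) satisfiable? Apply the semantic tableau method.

Satisfiable

Initial set: {\lnot (((\lnot (p3 \land \lnot p2) \to ((p2 \lor ((p1 \to p6) \land p6)) \to \lnot p5)) \leftrightarrow p3) \to (p3 \lor \lnot p1))}.
\lnot (((\lnot (p3 \land \lnot p2) \to ((p2 \lor ((p1 \to p6) \land p6)) \to \lnot p5)) \leftrightarrow p3) \to (p3 \lor \lnot p1)): α-rule — add ((\lnot (p3 \land \lnot p2) \to ((p2 \lor ((p1 \to p6) \land p6)) \to \lnot p5)) \leftrightarrow p3), \lnot (p3 \lor \lnot p1).
\lnot (p3 \lor \lnot p1): α-rule — add \lnot p3, \lnot \lnot p1.
((\lnot (p3 \land \lnot p2) \to ((p2 \lor ((p1 \to p6) \land p6)) \to \lnot p5)) \leftrightarrow p3): β-rule — branch into (\lnot (p3 \land \lnot p2) \to ((p2 \lor ((p1 \to p6) \land p6)) \to \lnot p5)), p3  //  \lnot (\lnot (p3 \land \lnot p2) \to ((p2 \lor ((p1 \to p6) \land p6)) \to \lnot p5)), \lnot p3.
  branch 1 (add (\lnot (p3 \land \lnot p2) \to ((p2 \lor ((p1 \to p6) \land p6)) \to \lnot p5)), p3):
    × closes — contains both p3 and \lnot p3.
  branch 2 (add \lnot (\lnot (p3 \land \lnot p2) \to ((p2 \lor ((p1 \to p6) \land p6)) \to \lnot p5)), \lnot p3):
    \lnot (\lnot (p3 \land \lnot p2) \to ((p2 \lor ((p1 \to p6) \land p6)) \to \lnot p5)): α-rule — add \lnot (p3 \land \lnot p2), \lnot ((p2 \lor ((p1 \to p6) \land p6)) \to \lnot p5).
    \lnot ((p2 \lor ((p1 \to p6) \land p6)) \to \lnot p5): α-rule — add (p2 \lor ((p1 \to p6) \land p6)), \lnot \lnot p5.
    \lnot (p3 \land \lnot p2): β-rule — branch into \lnot p3  //  \lnot \lnot p2.
      branch 2.1 (add \lnot p3):
        (p2 \lor ((p1 \to p6) \land p6)): β-rule — branch into p2  //  ((p1 \to p6) \land p6).
          branch 2.1.1 (add p2):
            ○ open, literals {p1=1, p2=1, p3=0, p5=1}.
          branch 2.1.2 (add ((p1 \to p6) \land p6)):
            ((p1 \to p6) \land p6): α-rule — add (p1 \to p6), p6.
            (p1 \to p6): β-rule — branch into \lnot p1  //  p6.
              branch 2.1.2.1 (add \lnot p1):
                × closes — contains both p1 and \lnot p1.
              branch 2.1.2.2 (add p6):
                ○ open, literals {p1=1, p3=0, p5=1, p6=1}.
      branch 2.2 (add \lnot \lnot p2):
        (p2 \lor ((p1 \to p6) \land p6)): β-rule — branch into p2  //  ((p1 \to p6) \land p6).
          branch 2.2.1 (add p2):
            ○ open, literals {p1=1, p2=1, p3=0, p5=1}.
          branch 2.2.2 (add ((p1 \to p6) \land p6)):
            ((p1 \to p6) \land p6): α-rule — add (p1 \to p6), p6.
            (p1 \to p6): β-rule — branch into \lnot p1  //  p6.
              branch 2.2.2.1 (add \lnot p1):
                × closes — contains both p1 and \lnot p1.
              branch 2.2.2.2 (add p6):
                ○ open, literals {p1=1, p2=1, p3=0, p5=1, p6=1}.
3 branches closed, 4 open.
An open branch gives a satisfying assignment: p1=1, p2=1, p3=0, p5=1.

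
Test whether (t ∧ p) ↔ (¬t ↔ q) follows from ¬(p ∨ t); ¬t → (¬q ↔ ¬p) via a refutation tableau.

Initial set: {T ¬(p ∨ t); T (¬t → (¬q ↔ ¬p)); F ((t ∧ p) ↔ (¬t ↔ q))}.
T ¬(p ∨ t): α-rule — add F p, F t.
T (¬t → (¬q ↔ ¬p)): β-rule — branch into F ¬t  //  T (¬q ↔ ¬p).
  branch 1 (add F ¬t):
    × closes — contains both t and ¬t.
  branch 2 (add T (¬q ↔ ¬p)):
    F ((t ∧ p) ↔ (¬t ↔ q)): β-rule — branch into T (t ∧ p), F (¬t ↔ q)  //  F (t ∧ p), T (¬t ↔ q).
      branch 2.1 (add T (t ∧ p), F (¬t ↔ q)):
        T (t ∧ p): α-rule — add T t, T p.
        × closes — contains both t and ¬t.
      branch 2.2 (add F (t ∧ p), T (¬t ↔ q)):
        T (¬q ↔ ¬p): β-rule — branch into T ¬q, T ¬p  //  F ¬q, F ¬p.
          branch 2.2.1 (add T ¬q, T ¬p):
            F (t ∧ p): β-rule — branch into F t  //  F p.
              branch 2.2.1.1 (add F t):
                T (¬t ↔ q): β-rule — branch into T ¬t, T q  //  F ¬t, F q.
                  branch 2.2.1.1.1 (add T ¬t, T q):
                    × closes — contains both q and ¬q.
                  branch 2.2.1.1.2 (add F ¬t, F q):
                    × closes — contains both t and ¬t.
              branch 2.2.1.2 (add F p):
                T (¬t ↔ q): β-rule — branch into T ¬t, T q  //  F ¬t, F q.
                  branch 2.2.1.2.1 (add T ¬t, T q):
                    × closes — contains both q and ¬q.
                  branch 2.2.1.2.2 (add F ¬t, F q):
                    × closes — contains both t and ¬t.
          branch 2.2.2 (add F ¬q, F ¬p):
            × closes — contains both p and ¬p.
All 7 branches close.
Every branch closed, so the premises entail the conclusion.

Yes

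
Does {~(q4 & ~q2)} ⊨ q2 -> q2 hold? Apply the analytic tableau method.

Yes

Initial set: {~(q4 & ~q2); ~(q2 -> q2)}.
~(q2 -> q2): α-rule — add q2, ~q2.
× closes — contains both q2 and ~q2.
All 1 branch closes.
Every branch closed, so the premises entail the conclusion.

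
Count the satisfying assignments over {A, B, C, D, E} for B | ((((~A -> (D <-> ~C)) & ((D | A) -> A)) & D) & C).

Initial set: {(B | ((((~A -> (D <-> ~C)) & ((D | A) -> A)) & D) & C))}.
(B | ((((~A -> (D <-> ~C)) & ((D | A) -> A)) & D) & C)): β-rule — branch into B  //  ((((~A -> (D <-> ~C)) & ((D | A) -> A)) & D) & C).
  branch 1 (add B):
    ○ open, literals {B=1}.
  branch 2 (add ((((~A -> (D <-> ~C)) & ((D | A) -> A)) & D) & C)):
    ((((~A -> (D <-> ~C)) & ((D | A) -> A)) & D) & C): α-rule — add (((~A -> (D <-> ~C)) & ((D | A) -> A)) & D), C.
    (((~A -> (D <-> ~C)) & ((D | A) -> A)) & D): α-rule — add ((~A -> (D <-> ~C)) & ((D | A) -> A)), D.
    ((~A -> (D <-> ~C)) & ((D | A) -> A)): α-rule — add (~A -> (D <-> ~C)), ((D | A) -> A).
    (~A -> (D <-> ~C)): β-rule — branch into ~~A  //  (D <-> ~C).
      branch 2.1 (add ~~A):
        ((D | A) -> A): β-rule — branch into ~(D | A)  //  A.
          branch 2.1.1 (add ~(D | A)):
            ~(D | A): α-rule — add ~D, ~A.
            × closes — contains both D and ~D.
          branch 2.1.2 (add A):
            ○ open, literals {A=1, C=1, D=1}.
      branch 2.2 (add (D <-> ~C)):
        ((D | A) -> A): β-rule — branch into ~(D | A)  //  A.
          branch 2.2.1 (add ~(D | A)):
            ~(D | A): α-rule — add ~D, ~A.
            × closes — contains both D and ~D.
          branch 2.2.2 (add A):
            (D <-> ~C): β-rule — branch into D, ~C  //  ~D, ~~C.
              branch 2.2.2.1 (add D, ~C):
                × closes — contains both C and ~C.
              branch 2.2.2.2 (add ~D, ~~C):
                × closes — contains both D and ~D.
4 branches closed, 2 open.
Each open branch fixes some atoms; the unmentioned ones are free. Counting distinct full assignments: branch {B=1} (A, C, D, E) contributes 16 new; branch {A=1, C=1, D=1} (B, E) contributes 2 new. Total: 18.

18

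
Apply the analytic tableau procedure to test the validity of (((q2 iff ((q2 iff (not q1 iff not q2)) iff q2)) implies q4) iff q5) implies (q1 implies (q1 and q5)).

Not valid

Assume the negation and expand:
Initial set: {F ((((q2 iff ((q2 iff (not q1 iff not q2)) iff q2)) implies q4) iff q5) implies (q1 implies (q1 and q5)))}.
F ((((q2 iff ((q2 iff (not q1 iff not q2)) iff q2)) implies q4) iff q5) implies (q1 implies (q1 and q5))): α-rule — add T (((q2 iff ((q2 iff (not q1 iff not q2)) iff q2)) implies q4) iff q5), F (q1 implies (q1 and q5)).
F (q1 implies (q1 and q5)): α-rule — add T q1, F (q1 and q5).
T (((q2 iff ((q2 iff (not q1 iff not q2)) iff q2)) implies q4) iff q5): β-rule — branch into T ((q2 iff ((q2 iff (not q1 iff not q2)) iff q2)) implies q4), T q5  //  F ((q2 iff ((q2 iff (not q1 iff not q2)) iff q2)) implies q4), F q5.
  branch 1 (add T ((q2 iff ((q2 iff (not q1 iff not q2)) iff q2)) implies q4), T q5):
    F (q1 and q5): β-rule — branch into F q1  //  F q5.
      branch 1.1 (add F q1):
        × closes — contains both q1 and not q1.
      branch 1.2 (add F q5):
        × closes — contains both q5 and not q5.
  branch 2 (add F ((q2 iff ((q2 iff (not q1 iff not q2)) iff q2)) implies q4), F q5):
    F ((q2 iff ((q2 iff (not q1 iff not q2)) iff q2)) implies q4): α-rule — add T (q2 iff ((q2 iff (not q1 iff not q2)) iff q2)), F q4.
    F (q1 and q5): β-rule — branch into F q1  //  F q5.
      branch 2.1 (add F q1):
        × closes — contains both q1 and not q1.
      branch 2.2 (add F q5):
        T (q2 iff ((q2 iff (not q1 iff not q2)) iff q2)): β-rule — branch into T q2, T ((q2 iff (not q1 iff not q2)) iff q2)  //  F q2, F ((q2 iff (not q1 iff not q2)) iff q2).
          branch 2.2.1 (add T q2, T ((q2 iff (not q1 iff not q2)) iff q2)):
            T ((q2 iff (not q1 iff not q2)) iff q2): β-rule — branch into T (q2 iff (not q1 iff not q2)), T q2  //  F (q2 iff (not q1 iff not q2)), F q2.
              branch 2.2.1.1 (add T (q2 iff (not q1 iff not q2)), T q2):
                T (q2 iff (not q1 iff not q2)): β-rule — branch into T q2, T (not q1 iff not q2)  //  F q2, F (not q1 iff not q2).
                  branch 2.2.1.1.1 (add T q2, T (not q1 iff not q2)):
                    T (not q1 iff not q2): β-rule — branch into T not q1, T not q2  //  F not q1, F not q2.
                      branch 2.2.1.1.1.1 (add T not q1, T not q2):
                        × closes — contains both q1 and not q1.
                      branch 2.2.1.1.1.2 (add F not q1, F not q2):
                        ○ open, literals {q1=T, q2=T, q4=F, q5=F}.
                  branch 2.2.1.1.2 (add F q2, F (not q1 iff not q2)):
                    × closes — contains both q2 and not q2.
              branch 2.2.1.2 (add F (q2 iff (not q1 iff not q2)), F q2):
                × closes — contains both q2 and not q2.
          branch 2.2.2 (add F q2, F ((q2 iff (not q1 iff not q2)) iff q2)):
            F ((q2 iff (not q1 iff not q2)) iff q2): β-rule — branch into T (q2 iff (not q1 iff not q2)), F q2  //  F (q2 iff (not q1 iff not q2)), T q2.
              branch 2.2.2.1 (add T (q2 iff (not q1 iff not q2)), F q2):
                T (q2 iff (not q1 iff not q2)): β-rule — branch into T q2, T (not q1 iff not q2)  //  F q2, F (not q1 iff not q2).
                  branch 2.2.2.1.1 (add T q2, T (not q1 iff not q2)):
                    × closes — contains both q2 and not q2.
                  branch 2.2.2.1.2 (add F q2, F (not q1 iff not q2)):
                    F (not q1 iff not q2): β-rule — branch into T not q1, F not q2  //  F not q1, T not q2.
                      branch 2.2.2.1.2.1 (add T not q1, F not q2):
                        × closes — contains both q1 and not q1.
                      branch 2.2.2.1.2.2 (add F not q1, T not q2):
                        ○ open, literals {q1=T, q2=F, q4=F, q5=F}.
              branch 2.2.2.2 (add F (q2 iff (not q1 iff not q2)), T q2):
                × closes — contains both q2 and not q2.
9 branches closed, 2 open.
An open branch gives a countermodel: q1=T, q2=T, q4=F, q5=F (unmentioned atoms arbitrary); under it the original formula is false.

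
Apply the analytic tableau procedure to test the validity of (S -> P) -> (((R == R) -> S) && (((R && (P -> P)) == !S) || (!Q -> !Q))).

Not valid

Assume the negation and expand:
Initial set: {!((S -> P) -> (((R == R) -> S) && (((R && (P -> P)) == !S) || (!Q -> !Q))))}.
!((S -> P) -> (((R == R) -> S) && (((R && (P -> P)) == !S) || (!Q -> !Q)))): α-rule — add (S -> P), !(((R == R) -> S) && (((R && (P -> P)) == !S) || (!Q -> !Q))).
(S -> P): β-rule — branch into !S  //  P.
  branch 1 (add !S):
    !(((R == R) -> S) && (((R && (P -> P)) == !S) || (!Q -> !Q))): β-rule — branch into !((R == R) -> S)  //  !(((R && (P -> P)) == !S) || (!Q -> !Q)).
      branch 1.1 (add !((R == R) -> S)):
        !((R == R) -> S): α-rule — add (R == R), !S.
        (R == R): β-rule — branch into R, R  //  !R, !R.
          branch 1.1.1 (add R, R):
            ○ open, literals {R=1, S=0}.
          branch 1.1.2 (add !R, !R):
            ○ open, literals {R=0, S=0}.
      branch 1.2 (add !(((R && (P -> P)) == !S) || (!Q -> !Q))):
        !(((R && (P -> P)) == !S) || (!Q -> !Q)): α-rule — add !((R && (P -> P)) == !S), !(!Q -> !Q).
        !(!Q -> !Q): α-rule — add !Q, !!Q.
        × closes — contains both Q and !Q.
  branch 2 (add P):
    !(((R == R) -> S) && (((R && (P -> P)) == !S) || (!Q -> !Q))): β-rule — branch into !((R == R) -> S)  //  !(((R && (P -> P)) == !S) || (!Q -> !Q)).
      branch 2.1 (add !((R == R) -> S)):
        !((R == R) -> S): α-rule — add (R == R), !S.
        (R == R): β-rule — branch into R, R  //  !R, !R.
          branch 2.1.1 (add R, R):
            ○ open, literals {P=1, R=1, S=0}.
          branch 2.1.2 (add !R, !R):
            ○ open, literals {P=1, R=0, S=0}.
      branch 2.2 (add !(((R && (P -> P)) == !S) || (!Q -> !Q))):
        !(((R && (P -> P)) == !S) || (!Q -> !Q)): α-rule — add !((R && (P -> P)) == !S), !(!Q -> !Q).
        !(!Q -> !Q): α-rule — add !Q, !!Q.
        × closes — contains both Q and !Q.
2 branches closed, 4 open.
An open branch gives a countermodel: R=1, S=0 (unmentioned atoms arbitrary); under it the original formula is false.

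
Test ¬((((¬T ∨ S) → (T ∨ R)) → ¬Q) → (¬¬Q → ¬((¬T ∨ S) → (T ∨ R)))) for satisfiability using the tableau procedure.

Unsatisfiable

Initial set: {T ¬((((¬T ∨ S) → (T ∨ R)) → ¬Q) → (¬¬Q → ¬((¬T ∨ S) → (T ∨ R))))}.
T ¬((((¬T ∨ S) → (T ∨ R)) → ¬Q) → (¬¬Q → ¬((¬T ∨ S) → (T ∨ R)))): α-rule — add T (((¬T ∨ S) → (T ∨ R)) → ¬Q), F (¬¬Q → ¬((¬T ∨ S) → (T ∨ R))).
F (¬¬Q → ¬((¬T ∨ S) → (T ∨ R))): α-rule — add T ¬¬Q, F ¬((¬T ∨ S) → (T ∨ R)).
T ¬¬Q: drop double negation, giving T Q.
T (((¬T ∨ S) → (T ∨ R)) → ¬Q): β-rule — branch into F ((¬T ∨ S) → (T ∨ R))  //  T ¬Q.
  branch 1 (add F ((¬T ∨ S) → (T ∨ R))):
    F ((¬T ∨ S) → (T ∨ R)): α-rule — add T (¬T ∨ S), F (T ∨ R).
    F (T ∨ R): α-rule — add F T, F R.
    F ¬((¬T ∨ S) → (T ∨ R)): β-rule — branch into F (¬T ∨ S)  //  T (T ∨ R).
      branch 1.1 (add F (¬T ∨ S)):
        F (¬T ∨ S): α-rule — add F ¬T, F S.
        × closes — contains both T and ¬T.
      branch 1.2 (add T (T ∨ R)):
        T (¬T ∨ S): β-rule — branch into T ¬T  //  T S.
          branch 1.2.1 (add T ¬T):
            T (T ∨ R): β-rule — branch into T T  //  T R.
              branch 1.2.1.1 (add T T):
                × closes — contains both T and ¬T.
              branch 1.2.1.2 (add T R):
                × closes — contains both R and ¬R.
          branch 1.2.2 (add T S):
            T (T ∨ R): β-rule — branch into T T  //  T R.
              branch 1.2.2.1 (add T T):
                × closes — contains both T and ¬T.
              branch 1.2.2.2 (add T R):
                × closes — contains both R and ¬R.
  branch 2 (add T ¬Q):
    × closes — contains both Q and ¬Q.
All 6 branches close.
Every branch closed; the formula is unsatisfiable.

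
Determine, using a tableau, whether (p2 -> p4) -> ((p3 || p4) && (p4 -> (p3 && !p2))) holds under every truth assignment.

Assume the negation and expand:
Initial set: {!((p2 -> p4) -> ((p3 || p4) && (p4 -> (p3 && !p2))))}.
!((p2 -> p4) -> ((p3 || p4) && (p4 -> (p3 && !p2)))): α-rule — add (p2 -> p4), !((p3 || p4) && (p4 -> (p3 && !p2))).
(p2 -> p4): β-rule — branch into !p2  //  p4.
  branch 1 (add !p2):
    !((p3 || p4) && (p4 -> (p3 && !p2))): β-rule — branch into !(p3 || p4)  //  !(p4 -> (p3 && !p2)).
      branch 1.1 (add !(p3 || p4)):
        !(p3 || p4): α-rule — add !p3, !p4.
        ○ open, literals {p2=F, p3=F, p4=F}.
      branch 1.2 (add !(p4 -> (p3 && !p2))):
        !(p4 -> (p3 && !p2)): α-rule — add p4, !(p3 && !p2).
        !(p3 && !p2): β-rule — branch into !p3  //  !!p2.
          branch 1.2.1 (add !p3):
            ○ open, literals {p2=F, p3=F, p4=T}.
          branch 1.2.2 (add !!p2):
            × closes — contains both p2 and !p2.
  branch 2 (add p4):
    !((p3 || p4) && (p4 -> (p3 && !p2))): β-rule — branch into !(p3 || p4)  //  !(p4 -> (p3 && !p2)).
      branch 2.1 (add !(p3 || p4)):
        !(p3 || p4): α-rule — add !p3, !p4.
        × closes — contains both p4 and !p4.
      branch 2.2 (add !(p4 -> (p3 && !p2))):
        !(p4 -> (p3 && !p2)): α-rule — add p4, !(p3 && !p2).
        !(p3 && !p2): β-rule — branch into !p3  //  !!p2.
          branch 2.2.1 (add !p3):
            ○ open, literals {p3=F, p4=T}.
          branch 2.2.2 (add !!p2):
            ○ open, literals {p2=T, p4=T}.
2 branches closed, 4 open.
An open branch gives a countermodel: p2=F, p3=F, p4=F (unmentioned atoms arbitrary); under it the original formula is false.

Not valid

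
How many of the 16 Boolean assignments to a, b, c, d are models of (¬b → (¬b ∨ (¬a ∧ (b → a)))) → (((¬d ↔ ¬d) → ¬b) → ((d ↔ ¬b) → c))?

Initial set: {T ((¬b → (¬b ∨ (¬a ∧ (b → a)))) → (((¬d ↔ ¬d) → ¬b) → ((d ↔ ¬b) → c)))}.
T ((¬b → (¬b ∨ (¬a ∧ (b → a)))) → (((¬d ↔ ¬d) → ¬b) → ((d ↔ ¬b) → c))): β-rule — branch into F (¬b → (¬b ∨ (¬a ∧ (b → a))))  //  T (((¬d ↔ ¬d) → ¬b) → ((d ↔ ¬b) → c)).
  branch 1 (add F (¬b → (¬b ∨ (¬a ∧ (b → a))))):
    F (¬b → (¬b ∨ (¬a ∧ (b → a)))): α-rule — add T ¬b, F (¬b ∨ (¬a ∧ (b → a))).
    F (¬b ∨ (¬a ∧ (b → a))): α-rule — add F ¬b, F (¬a ∧ (b → a)).
    × closes — contains both b and ¬b.
  branch 2 (add T (((¬d ↔ ¬d) → ¬b) → ((d ↔ ¬b) → c))):
    T (((¬d ↔ ¬d) → ¬b) → ((d ↔ ¬b) → c)): β-rule — branch into F ((¬d ↔ ¬d) → ¬b)  //  T ((d ↔ ¬b) → c).
      branch 2.1 (add F ((¬d ↔ ¬d) → ¬b)):
        F ((¬d ↔ ¬d) → ¬b): α-rule — add T (¬d ↔ ¬d), F ¬b.
        T (¬d ↔ ¬d): β-rule — branch into T ¬d, T ¬d  //  F ¬d, F ¬d.
          branch 2.1.1 (add T ¬d, T ¬d):
            ○ open, literals {b=T, d=F}.
          branch 2.1.2 (add F ¬d, F ¬d):
            ○ open, literals {b=T, d=T}.
      branch 2.2 (add T ((d ↔ ¬b) → c)):
        T ((d ↔ ¬b) → c): β-rule — branch into F (d ↔ ¬b)  //  T c.
          branch 2.2.1 (add F (d ↔ ¬b)):
            F (d ↔ ¬b): β-rule — branch into T d, F ¬b  //  F d, T ¬b.
              branch 2.2.1.1 (add T d, F ¬b):
                ○ open, literals {b=T, d=T}.
              branch 2.2.1.2 (add F d, T ¬b):
                ○ open, literals {b=F, d=F}.
          branch 2.2.2 (add T c):
            ○ open, literals {c=T}.
1 branch closed, 5 open.
Each open branch fixes some atoms; the unmentioned ones are free. Counting distinct full assignments: branch {b=T, d=F} (a, c) contributes 4 new; branch {b=T, d=T} (a, c) contributes 4 new; branch {b=T, d=T} (a, c) contributes 0 new; branch {b=F, d=F} (a, c) contributes 4 new; branch {c=T} (a, b, d) contributes 2 new. Total: 14.

14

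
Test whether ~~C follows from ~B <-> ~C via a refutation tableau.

Initial set: {T (~B <-> ~C); F ~~C}.
F ~~C: drop double negation, giving F C.
T (~B <-> ~C): β-rule — branch into T ~B, T ~C  //  F ~B, F ~C.
  branch 1 (add T ~B, T ~C):
    ○ open, literals {B=F, C=F}.
  branch 2 (add F ~B, F ~C):
    × closes — contains both C and ~C.
1 branch closed, 1 open.
An open branch gives a countermodel: B=F, C=F (unmentioned atoms arbitrary); the premises hold there but the conclusion fails.

No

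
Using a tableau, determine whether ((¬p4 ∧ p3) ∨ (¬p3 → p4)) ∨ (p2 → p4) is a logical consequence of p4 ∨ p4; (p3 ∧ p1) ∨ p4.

Yes

Initial set: {(p4 ∨ p4); ((p3 ∧ p1) ∨ p4); ¬(((¬p4 ∧ p3) ∨ (¬p3 → p4)) ∨ (p2 → p4))}.
¬(((¬p4 ∧ p3) ∨ (¬p3 → p4)) ∨ (p2 → p4)): α-rule — add ¬((¬p4 ∧ p3) ∨ (¬p3 → p4)), ¬(p2 → p4).
¬((¬p4 ∧ p3) ∨ (¬p3 → p4)): α-rule — add ¬(¬p4 ∧ p3), ¬(¬p3 → p4).
¬(p2 → p4): α-rule — add p2, ¬p4.
¬(¬p3 → p4): α-rule — add ¬p3, ¬p4.
(p4 ∨ p4): β-rule — branch into p4  //  p4.
  branch 1 (add p4):
    × closes — contains both p4 and ¬p4.
  branch 2 (add p4):
    × closes — contains both p4 and ¬p4.
All 2 branches close.
Every branch closed, so the premises entail the conclusion.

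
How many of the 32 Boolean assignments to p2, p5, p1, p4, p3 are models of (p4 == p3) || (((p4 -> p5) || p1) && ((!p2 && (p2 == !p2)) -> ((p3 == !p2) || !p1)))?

Initial set: {((p4 == p3) || (((p4 -> p5) || p1) && ((!p2 && (p2 == !p2)) -> ((p3 == !p2) || !p1))))}.
((p4 == p3) || (((p4 -> p5) || p1) && ((!p2 && (p2 == !p2)) -> ((p3 == !p2) || !p1)))): β-rule — branch into (p4 == p3)  //  (((p4 -> p5) || p1) && ((!p2 && (p2 == !p2)) -> ((p3 == !p2) || !p1))).
  branch 1 (add (p4 == p3)):
    (p4 == p3): β-rule — branch into p4, p3  //  !p4, !p3.
      branch 1.1 (add p4, p3):
        ○ open, literals {p3=true, p4=true}.
      branch 1.2 (add !p4, !p3):
        ○ open, literals {p3=false, p4=false}.
  branch 2 (add (((p4 -> p5) || p1) && ((!p2 && (p2 == !p2)) -> ((p3 == !p2) || !p1)))):
    (((p4 -> p5) || p1) && ((!p2 && (p2 == !p2)) -> ((p3 == !p2) || !p1))): α-rule — add ((p4 -> p5) || p1), ((!p2 && (p2 == !p2)) -> ((p3 == !p2) || !p1)).
    ((p4 -> p5) || p1): β-rule — branch into (p4 -> p5)  //  p1.
      branch 2.1 (add (p4 -> p5)):
        ((!p2 && (p2 == !p2)) -> ((p3 == !p2) || !p1)): β-rule — branch into !(!p2 && (p2 == !p2))  //  ((p3 == !p2) || !p1).
          branch 2.1.1 (add !(!p2 && (p2 == !p2))):
            (p4 -> p5): β-rule — branch into !p4  //  p5.
              branch 2.1.1.1 (add !p4):
                !(!p2 && (p2 == !p2)): β-rule — branch into !!p2  //  !(p2 == !p2).
                  branch 2.1.1.1.1 (add !!p2):
                    ○ open, literals {p2=true, p4=false}.
                  branch 2.1.1.1.2 (add !(p2 == !p2)):
                    !(p2 == !p2): β-rule — branch into p2, !!p2  //  !p2, !p2.
                      branch 2.1.1.1.2.1 (add p2, !!p2):
                        ○ open, literals {p2=true, p4=false}.
                      branch 2.1.1.1.2.2 (add !p2, !p2):
                        ○ open, literals {p2=false, p4=false}.
              branch 2.1.1.2 (add p5):
                !(!p2 && (p2 == !p2)): β-rule — branch into !!p2  //  !(p2 == !p2).
                  branch 2.1.1.2.1 (add !!p2):
                    ○ open, literals {p2=true, p5=true}.
                  branch 2.1.1.2.2 (add !(p2 == !p2)):
                    !(p2 == !p2): β-rule — branch into p2, !!p2  //  !p2, !p2.
                      branch 2.1.1.2.2.1 (add p2, !!p2):
                        ○ open, literals {p2=true, p5=true}.
                      branch 2.1.1.2.2.2 (add !p2, !p2):
                        ○ open, literals {p2=false, p5=true}.
          branch 2.1.2 (add ((p3 == !p2) || !p1)):
            (p4 -> p5): β-rule — branch into !p4  //  p5.
              branch 2.1.2.1 (add !p4):
                ((p3 == !p2) || !p1): β-rule — branch into (p3 == !p2)  //  !p1.
                  branch 2.1.2.1.1 (add (p3 == !p2)):
                    (p3 == !p2): β-rule — branch into p3, !p2  //  !p3, !!p2.
                      branch 2.1.2.1.1.1 (add p3, !p2):
                        ○ open, literals {p2=false, p3=true, p4=false}.
                      branch 2.1.2.1.1.2 (add !p3, !!p2):
                        ○ open, literals {p2=true, p3=false, p4=false}.
                  branch 2.1.2.1.2 (add !p1):
                    ○ open, literals {p1=false, p4=false}.
              branch 2.1.2.2 (add p5):
                ((p3 == !p2) || !p1): β-rule — branch into (p3 == !p2)  //  !p1.
                  branch 2.1.2.2.1 (add (p3 == !p2)):
                    (p3 == !p2): β-rule — branch into p3, !p2  //  !p3, !!p2.
                      branch 2.1.2.2.1.1 (add p3, !p2):
                        ○ open, literals {p2=false, p3=true, p5=true}.
                      branch 2.1.2.2.1.2 (add !p3, !!p2):
                        ○ open, literals {p2=true, p3=false, p5=true}.
                  branch 2.1.2.2.2 (add !p1):
                    ○ open, literals {p1=false, p5=true}.
      branch 2.2 (add p1):
        ((!p2 && (p2 == !p2)) -> ((p3 == !p2) || !p1)): β-rule — branch into !(!p2 && (p2 == !p2))  //  ((p3 == !p2) || !p1).
          branch 2.2.1 (add !(!p2 && (p2 == !p2))):
            !(!p2 && (p2 == !p2)): β-rule — branch into !!p2  //  !(p2 == !p2).
              branch 2.2.1.1 (add !!p2):
                ○ open, literals {p1=true, p2=true}.
              branch 2.2.1.2 (add !(p2 == !p2)):
                !(p2 == !p2): β-rule — branch into p2, !!p2  //  !p2, !p2.
                  branch 2.2.1.2.1 (add p2, !!p2):
                    ○ open, literals {p1=true, p2=true}.
                  branch 2.2.1.2.2 (add !p2, !p2):
                    ○ open, literals {p1=true, p2=false}.
          branch 2.2.2 (add ((p3 == !p2) || !p1)):
            ((p3 == !p2) || !p1): β-rule — branch into (p3 == !p2)  //  !p1.
              branch 2.2.2.1 (add (p3 == !p2)):
                (p3 == !p2): β-rule — branch into p3, !p2  //  !p3, !!p2.
                  branch 2.2.2.1.1 (add p3, !p2):
                    ○ open, literals {p1=true, p2=false, p3=true}.
                  branch 2.2.2.1.2 (add !p3, !!p2):
                    ○ open, literals {p1=true, p2=true, p3=false}.
              branch 2.2.2.2 (add !p1):
                × closes — contains both p1 and !p1.
1 branch closed, 19 open.
Each open branch fixes some atoms; the unmentioned ones are free. Counting distinct full assignments: branch {p3=true, p4=true} (p2, p5, p1) contributes 8 new; branch {p3=false, p4=false} (p2, p5, p1) contributes 8 new; branch {p2=true, p4=false} (p5, p1, p3) contributes 4 new; branch {p2=true, p4=false} (p5, p1, p3) contributes 0 new; branch {p2=false, p4=false} (p5, p1, p3) contributes 4 new; branch {p2=true, p5=true} (p1, p4, p3) contributes 2 new; branch {p2=true, p5=true} (p1, p4, p3) contributes 0 new; branch {p2=false, p5=true} (p1, p4, p3) contributes 2 new; branch {p2=false, p3=true, p4=false} (p5, p1) contributes 0 new; branch {p2=true, p3=false, p4=false} (p5, p1) contributes 0 new; branch {p1=false, p4=false} (p2, p5, p3) contributes 0 new; branch {p2=false, p3=true, p5=true} (p1, p4) contributes 0 new; branch {p2=true, p3=false, p5=true} (p1, p4) contributes 0 new; branch {p1=false, p5=true} (p2, p4, p3) contributes 0 new; branch {p1=true, p2=true} (p5, p4, p3) contributes 1 new; branch {p1=true, p2=true} (p5, p4, p3) contributes 0 new; branch {p1=true, p2=false} (p5, p4, p3) contributes 1 new; branch {p1=true, p2=false, p3=true} (p5, p4) contributes 0 new; branch {p1=true, p2=true, p3=false} (p5, p4) contributes 0 new. Total: 30.

30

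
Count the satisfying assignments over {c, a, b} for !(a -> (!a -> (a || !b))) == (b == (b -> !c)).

Initial set: {(!(a -> (!a -> (a || !b))) == (b == (b -> !c)))}.
(!(a -> (!a -> (a || !b))) == (b == (b -> !c))): β-rule — branch into !(a -> (!a -> (a || !b))), (b == (b -> !c))  //  !!(a -> (!a -> (a || !b))), !(b == (b -> !c)).
  branch 1 (add !(a -> (!a -> (a || !b))), (b == (b -> !c))):
    !(a -> (!a -> (a || !b))): α-rule — add a, !(!a -> (a || !b)).
    !(!a -> (a || !b)): α-rule — add !a, !(a || !b).
    × closes — contains both a and !a.
  branch 2 (add !!(a -> (!a -> (a || !b))), !(b == (b -> !c))):
    !!(a -> (!a -> (a || !b))): β-rule — branch into !a  //  (!a -> (a || !b)).
      branch 2.1 (add !a):
        !(b == (b -> !c)): β-rule — branch into b, !(b -> !c)  //  !b, (b -> !c).
          branch 2.1.1 (add b, !(b -> !c)):
            !(b -> !c): α-rule — add b, !!c.
            ○ open, literals {a=false, b=true, c=true}.
          branch 2.1.2 (add !b, (b -> !c)):
            (b -> !c): β-rule — branch into !b  //  !c.
              branch 2.1.2.1 (add !b):
                ○ open, literals {a=false, b=false}.
              branch 2.1.2.2 (add !c):
                ○ open, literals {a=false, b=false, c=false}.
      branch 2.2 (add (!a -> (a || !b))):
        !(b == (b -> !c)): β-rule — branch into b, !(b -> !c)  //  !b, (b -> !c).
          branch 2.2.1 (add b, !(b -> !c)):
            !(b -> !c): α-rule — add b, !!c.
            (!a -> (a || !b)): β-rule — branch into !!a  //  (a || !b).
              branch 2.2.1.1 (add !!a):
                ○ open, literals {a=true, b=true, c=true}.
              branch 2.2.1.2 (add (a || !b)):
                (a || !b): β-rule — branch into a  //  !b.
                  branch 2.2.1.2.1 (add a):
                    ○ open, literals {a=true, b=true, c=true}.
                  branch 2.2.1.2.2 (add !b):
                    × closes — contains both b and !b.
          branch 2.2.2 (add !b, (b -> !c)):
            (!a -> (a || !b)): β-rule — branch into !!a  //  (a || !b).
              branch 2.2.2.1 (add !!a):
                (b -> !c): β-rule — branch into !b  //  !c.
                  branch 2.2.2.1.1 (add !b):
                    ○ open, literals {a=true, b=false}.
                  branch 2.2.2.1.2 (add !c):
                    ○ open, literals {a=true, b=false, c=false}.
              branch 2.2.2.2 (add (a || !b)):
                (b -> !c): β-rule — branch into !b  //  !c.
                  branch 2.2.2.2.1 (add !b):
                    (a || !b): β-rule — branch into a  //  !b.
                      branch 2.2.2.2.1.1 (add a):
                        ○ open, literals {a=true, b=false}.
                      branch 2.2.2.2.1.2 (add !b):
                        ○ open, literals {b=false}.
                  branch 2.2.2.2.2 (add !c):
                    (a || !b): β-rule — branch into a  //  !b.
                      branch 2.2.2.2.2.1 (add a):
                        ○ open, literals {a=true, b=false, c=false}.
                      branch 2.2.2.2.2.2 (add !b):
                        ○ open, literals {b=false, c=false}.
2 branches closed, 11 open.
Each open branch fixes some atoms; the unmentioned ones are free. Counting distinct full assignments: branch {a=false, b=true, c=true} (none free) contributes 1 new; branch {a=false, b=false} (c) contributes 2 new; branch {a=false, b=false, c=false} (none free) contributes 0 new; branch {a=true, b=true, c=true} (none free) contributes 1 new; branch {a=true, b=true, c=true} (none free) contributes 0 new; branch {a=true, b=false} (c) contributes 2 new; branch {a=true, b=false, c=false} (none free) contributes 0 new; branch {a=true, b=false} (c) contributes 0 new; branch {b=false} (c, a) contributes 0 new; branch {a=true, b=false, c=false} (none free) contributes 0 new; branch {b=false, c=false} (a) contributes 0 new. Total: 6.

6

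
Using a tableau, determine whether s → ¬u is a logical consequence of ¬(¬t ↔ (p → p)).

No

Initial set: {¬(¬t ↔ (p → p)); ¬(s → ¬u)}.
¬(s → ¬u): α-rule — add s, ¬¬u.
¬(¬t ↔ (p → p)): β-rule — branch into ¬t, ¬(p → p)  //  ¬¬t, (p → p).
  branch 1 (add ¬t, ¬(p → p)):
    ¬(p → p): α-rule — add p, ¬p.
    × closes — contains both p and ¬p.
  branch 2 (add ¬¬t, (p → p)):
    (p → p): β-rule — branch into ¬p  //  p.
      branch 2.1 (add ¬p):
        ○ open, literals {p=false, s=true, t=true, u=true}.
      branch 2.2 (add p):
        ○ open, literals {p=true, s=true, t=true, u=true}.
1 branch closed, 2 open.
An open branch gives a countermodel: p=false, s=true, t=true, u=true (unmentioned atoms arbitrary); the premises hold there but the conclusion fails.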